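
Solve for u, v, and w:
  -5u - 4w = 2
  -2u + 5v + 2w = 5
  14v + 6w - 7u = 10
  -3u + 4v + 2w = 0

Row-reduce the augmented matrix:
R1 ← R1 / (-5).
R2 ← R2 + 2·R1.
R3 ← R3 + 7·R1.
R4 ← R4 + 3·R1.
R2 ← R2 / (5).
R3 ← R3 − 14·R2.
R4 ← R4 − 4·R2.
R3 ← R3 / (38/25).
R1 ← R1 − 4/5·R3.
R2 ← R2 − 18/25·R3.
R4 ← R4 − 38/25·R3.
R4 reduces to 0 = 0, so the extra equation is consistent.
Reading off the reduced rows gives u = 2, v = 3, w = -3.

u = 2, v = 3, w = -3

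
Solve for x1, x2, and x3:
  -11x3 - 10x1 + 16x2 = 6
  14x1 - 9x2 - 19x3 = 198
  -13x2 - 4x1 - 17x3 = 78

x1 = 6, x2 = 0, x3 = -6

Row-reduce the augmented matrix:
R1 ← R1 / (-10).
R2 ← R2 − 14·R1.
R3 ← R3 + 4·R1.
R2 ← R2 / (67/5).
R1 ← R1 + 8/5·R2.
R3 ← R3 + 97/5·R2.
R3 ← R3 / (-4181/67).
R1 ← R1 + 403/134·R3.
R2 ← R2 + 172/67·R3.
Reading off the reduced rows gives x1 = 6, x2 = 0, x3 = -6.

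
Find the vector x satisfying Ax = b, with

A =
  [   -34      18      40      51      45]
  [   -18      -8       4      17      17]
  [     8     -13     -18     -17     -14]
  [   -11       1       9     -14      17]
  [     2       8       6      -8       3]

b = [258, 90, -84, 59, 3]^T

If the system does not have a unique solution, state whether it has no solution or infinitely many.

Row-reduce:
R1 ← R1 / (-34).
R2 ← R2 + 18·R1.
R3 ← R3 − 8·R1.
R4 ← R4 + 11·R1.
R5 ← R5 − 2·R1.
R2 ← R2 / (-298/17).
R1 ← R1 + 9/17·R2.
R3 ← R3 + 149/17·R2.
R4 ← R4 + 82/17·R2.
R5 ← R5 − 154/17·R2.
Swap R3 and R4.
R3 ← R3 / (117/149).
R1 ← R1 + 98/149·R3.
R2 ← R2 − 146/149·R3.
R5 ← R5 + 78/149·R3.
Swap R4 and R5.
R4 ← R4 / (-86/3).
R1 ← R1 + 5719/234·R4.
R2 ← R2 − 4118/117·R4.
R3 ← R3 + 8269/234·R4.
Rank is 4 with 5 unknowns, leaving x_5 free.

infinitely many solutions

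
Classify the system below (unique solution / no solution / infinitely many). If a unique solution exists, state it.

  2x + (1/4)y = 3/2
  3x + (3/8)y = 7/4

no solution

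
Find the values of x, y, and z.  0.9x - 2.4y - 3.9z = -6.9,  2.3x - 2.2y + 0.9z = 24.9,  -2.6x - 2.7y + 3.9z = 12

Row-reduce the augmented matrix:
R1 ← R1 / (9/10).
R2 ← R2 − 23/10·R1.
R3 ← R3 + 13/5·R1.
R2 ← R2 / (59/15).
R1 ← R1 + 8/3·R2.
R3 ← R3 + 289/30·R2.
R3 ← R3 / (5678/295).
R1 ← R1 − 179/59·R3.
R2 ← R2 − 163/59·R3.
Reading off the reduced rows gives x = 6, y = -3, z = 5.

x = 6, y = -3, z = 5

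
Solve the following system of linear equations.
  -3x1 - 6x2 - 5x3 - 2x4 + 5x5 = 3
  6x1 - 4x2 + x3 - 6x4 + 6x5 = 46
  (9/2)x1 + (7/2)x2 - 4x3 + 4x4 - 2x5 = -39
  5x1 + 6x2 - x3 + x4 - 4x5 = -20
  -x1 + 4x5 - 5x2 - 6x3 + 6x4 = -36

Row-reduce:
R1 ← R1 / (-3).
R2 ← R2 − 6·R1.
R3 ← R3 − 9/2·R1.
R4 ← R4 − 5·R1.
R5 ← R5 + 1·R1.
R2 ← R2 / (-16).
R1 ← R1 − 2·R2.
R3 ← R3 + 11/2·R2.
R4 ← R4 + 4·R2.
R5 ← R5 + 3·R2.
R3 ← R3 / (-269/32).
R1 ← R1 − 13/24·R3.
R2 ← R2 − 9/16·R3.
R4 ← R4 + 85/12·R3.
R5 ← R5 + 127/48·R3.
R4 ← R4 / (-961/269).
R1 ← R1 + 80/269·R4.
R2 ← R2 − 248/269·R4.
R3 ← R3 + 142/269·R4.
R5 ← R5 − 1922/269·R4.
Row 5 reduces to 0 = 2, a contradiction. The system is inconsistent.

no solution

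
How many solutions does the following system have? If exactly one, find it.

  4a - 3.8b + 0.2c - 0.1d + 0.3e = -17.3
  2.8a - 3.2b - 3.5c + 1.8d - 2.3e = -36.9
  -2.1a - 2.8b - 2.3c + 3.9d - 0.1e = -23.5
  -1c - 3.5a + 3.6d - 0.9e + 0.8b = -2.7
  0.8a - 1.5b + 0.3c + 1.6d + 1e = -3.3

a = 0, b = 5, c = 4, d = 0, e = 3

Row-reduce the augmented matrix:
R1 ← R1 / (4).
R2 ← R2 − 14/5·R1.
R3 ← R3 + 21/10·R1.
R4 ← R4 + 7/2·R1.
R5 ← R5 − 4/5·R1.
R2 ← R2 / (-27/50).
R1 ← R1 + 19/20·R2.
R3 ← R3 + 959/200·R2.
R4 ← R4 + 101/40·R2.
R5 ← R5 + 37/50·R2.
R3 ← R3 / (32537/1080).
R1 ← R1 − 697/108·R3.
R2 ← R2 − 182/27·R3.
R4 ← R4 − 17491/1080·R3.
R5 ← R5 − 1417/270·R3.
R4 ← R4 / (529231/325370).
R1 ← R1 + 18935/32537·R4.
R2 ← R2 + 39601/65074·R4.
R3 ← R3 + 13778/32537·R4.
R5 ← R5 − 832797/650740·R4.
R5 ← R5 / (1275999/1058462).
R1 ← R1 + 329581/529231·R5.
R2 ← R2 + 366852/529231·R5.
R3 ← R3 − 266717/529231·R5.
R4 ← R4 + 297123/529231·R5.
Reading off the reduced rows gives a = 0, b = 5, c = 4, d = 0, e = 3.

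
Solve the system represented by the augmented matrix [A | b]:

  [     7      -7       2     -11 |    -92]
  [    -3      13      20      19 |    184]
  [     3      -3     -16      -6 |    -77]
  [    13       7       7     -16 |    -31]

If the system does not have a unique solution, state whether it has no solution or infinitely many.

x_1 = -3, x_2 = 6, x_3 = 2, x_4 = 3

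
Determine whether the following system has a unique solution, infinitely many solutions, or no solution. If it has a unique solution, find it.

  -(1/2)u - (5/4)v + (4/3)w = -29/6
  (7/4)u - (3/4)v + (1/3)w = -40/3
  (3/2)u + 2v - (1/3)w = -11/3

u = -6, v = 2, w = -4

Row-reduce the augmented matrix:
R1 ← R1 / (-1/2).
R2 ← R2 − 7/4·R1.
R3 ← R3 − 3/2·R1.
R2 ← R2 / (-41/8).
R1 ← R1 − 5/2·R2.
R3 ← R3 + 7/4·R2.
R3 ← R3 / (241/123).
R1 ← R1 + 28/123·R3.
R2 ← R2 + 40/41·R3.
Reading off the reduced rows gives u = -6, v = 2, w = -4.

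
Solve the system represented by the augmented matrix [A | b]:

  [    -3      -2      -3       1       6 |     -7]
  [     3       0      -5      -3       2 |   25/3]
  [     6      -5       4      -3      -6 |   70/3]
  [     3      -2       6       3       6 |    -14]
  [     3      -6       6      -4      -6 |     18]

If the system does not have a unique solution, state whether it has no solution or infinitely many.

x_1 = 4/3, x_2 = -2, x_3 = -5/3, x_4 = 0, x_5 = -2

Row-reduce the augmented matrix:
R1 ← R1 / (-3).
R2 ← R2 − 3·R1.
R3 ← R3 − 6·R1.
R4 ← R4 − 3·R1.
R5 ← R5 − 3·R1.
R2 ← R2 / (-2).
R1 ← R1 − 2/3·R2.
R3 ← R3 + 9·R2.
R4 ← R4 + 4·R2.
R5 ← R5 + 8·R2.
R3 ← R3 / (34).
R1 ← R1 + 5/3·R3.
R2 ← R2 − 4·R3.
R4 ← R4 − 19·R3.
R5 ← R5 − 35·R3.
R4 ← R4 / (60/17).
R1 ← R1 + 31/51·R4.
R2 ← R2 − 1/17·R4.
R3 ← R3 − 4/17·R4.
R5 ← R5 + 55/17·R4.
R5 ← R5 / (127/12).
R1 ← R1 − 251/180·R5.
R2 ← R2 + 41/60·R5.
R3 ← R3 + 26/15·R5.
R4 ← R4 − 217/60·R5.
Reading off the reduced rows gives x_1 = 4/3, x_2 = -2, x_3 = -5/3, x_4 = 0, x_5 = -2.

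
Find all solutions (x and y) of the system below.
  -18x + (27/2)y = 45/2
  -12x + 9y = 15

infinitely many solutions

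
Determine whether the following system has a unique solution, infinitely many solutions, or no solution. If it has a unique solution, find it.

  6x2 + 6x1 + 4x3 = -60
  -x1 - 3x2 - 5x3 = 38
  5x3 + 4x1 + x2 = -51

x1 = -5, x2 = -1, x3 = -6

Row-reduce the augmented matrix:
R1 ← R1 / (6).
R2 ← R2 + 1·R1.
R3 ← R3 − 4·R1.
R2 ← R2 / (-2).
R1 ← R1 − 1·R2.
R3 ← R3 + 3·R2.
R3 ← R3 / (53/6).
R1 ← R1 + 3/2·R3.
R2 ← R2 − 13/6·R3.
Reading off the reduced rows gives x1 = -5, x2 = -1, x3 = -6.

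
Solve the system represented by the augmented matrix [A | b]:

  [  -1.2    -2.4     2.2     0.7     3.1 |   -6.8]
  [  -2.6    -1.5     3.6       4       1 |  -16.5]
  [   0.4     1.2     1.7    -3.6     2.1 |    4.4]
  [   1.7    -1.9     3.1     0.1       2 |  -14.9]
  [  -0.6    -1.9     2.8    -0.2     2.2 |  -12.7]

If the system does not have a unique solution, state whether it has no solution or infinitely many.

x_1 = 0, x_2 = 5, x_3 = -5, x_4 = 1, x_5 = 5

Row-reduce the augmented matrix:
R1 ← R1 / (-6/5).
R2 ← R2 + 13/5·R1.
R3 ← R3 − 2/5·R1.
R4 ← R4 − 17/10·R1.
R5 ← R5 + 3/5·R1.
R2 ← R2 / (37/10).
R1 ← R1 − 2·R2.
R3 ← R3 − 2/5·R2.
R4 ← R4 + 53/10·R2.
R5 ← R5 + 7/10·R2.
R3 ← R3 / (947/370).
R1 ← R1 + 89/74·R3.
R2 ← R2 + 35/111·R3.
R4 ← R4 − 10091/2220·R3.
R5 ← R5 − 821/555·R3.
R4 ← R4 / (420647/37880).
R1 ← R1 + 13765/3788·R4.
R2 ← R2 − 423/1894·R4.
R3 ← R3 + 1345/947·R4.
R5 ← R5 − 19137/9470·R4.
R5 ← R5 / (-446005/420647).
R1 ← R1 + 209752/420647·R5.
R2 ← R2 + 383950/420647·R5.
R3 ← R3 − 161423/420647·R5.
R4 ← R4 + 320439/420647·R5.
Reading off the reduced rows gives x_1 = 0, x_2 = 5, x_3 = -5, x_4 = 1, x_5 = 5.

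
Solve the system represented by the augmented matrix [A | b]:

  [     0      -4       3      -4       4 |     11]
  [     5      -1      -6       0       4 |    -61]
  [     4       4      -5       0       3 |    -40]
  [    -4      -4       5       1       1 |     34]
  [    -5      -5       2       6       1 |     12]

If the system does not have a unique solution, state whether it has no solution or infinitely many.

Row-reduce the augmented matrix:
Swap R1 and R2.
R1 ← R1 / (5).
R3 ← R3 − 4·R1.
R4 ← R4 + 4·R1.
R5 ← R5 + 5·R1.
R2 ← R2 / (-4).
R1 ← R1 + 1/5·R2.
R3 ← R3 − 24/5·R2.
R4 ← R4 + 24/5·R2.
R5 ← R5 + 6·R2.
R3 ← R3 / (17/5).
R1 ← R1 + 27/20·R3.
R2 ← R2 + 3/4·R3.
R4 ← R4 + 17/5·R3.
R5 ← R5 + 17/2·R3.
R1 ← R1 + 29/17·R4.
R2 ← R2 + 1/17·R4.
R3 ← R3 + 24/17·R4.
R5 ← R5 / (21/2).
R1 ← R1 − 37/4·R5.
R2 ← R2 − 1/4·R5.
R3 ← R3 − 7·R5.
R4 ← R4 − 4·R5.
Reading off the reduced rows gives x_1 = -5, x_2 = 2, x_3 = 5, x_4 = -2, x_5 = -1.

x_1 = -5, x_2 = 2, x_3 = 5, x_4 = -2, x_5 = -1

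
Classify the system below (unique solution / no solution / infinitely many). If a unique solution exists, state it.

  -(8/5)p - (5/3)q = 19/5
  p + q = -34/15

From equation 2: p = -34/15 − q.
Substitute into equation 1 and solve: q = -13/5.
Then p = 1/3.

p = 1/3, q = -13/5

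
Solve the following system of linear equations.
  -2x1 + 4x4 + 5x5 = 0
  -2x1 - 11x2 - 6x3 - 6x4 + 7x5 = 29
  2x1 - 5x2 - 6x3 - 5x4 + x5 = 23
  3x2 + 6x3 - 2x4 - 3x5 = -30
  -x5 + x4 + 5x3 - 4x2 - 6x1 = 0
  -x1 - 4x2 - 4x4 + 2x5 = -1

Row-reduce:
R1 ← R1 / (-2).
R2 ← R2 + 2·R1.
R3 ← R3 − 2·R1.
R5 ← R5 + 6·R1.
R6 ← R6 + 1·R1.
R2 ← R2 / (-11).
R3 ← R3 + 5·R2.
R4 ← R4 − 3·R2.
R5 ← R5 + 4·R2.
R6 ← R6 + 4·R2.
R3 ← R3 / (-36/11).
R2 ← R2 − 6/11·R3.
R4 ← R4 − 48/11·R3.
R5 ← R5 − 79/11·R3.
R6 ← R6 − 24/11·R3.
Swap R4 and R5.
R4 ← R4 / (5/12).
R1 ← R1 + 2·R4.
R2 ← R2 − 3/2·R4.
R3 ← R3 + 13/12·R4.
R5 ← R5 / (13/3).
R1 ← R1 + 175/6·R5.
R2 ← R2 − 62/3·R5.
R3 ← R3 + 16·R5.
R4 ← R4 + 40/3·R5.
R6 ← R6 − 13/6·R5.
Row 6 reduces to 0 = -1/2, a contradiction. The system is inconsistent.

no solution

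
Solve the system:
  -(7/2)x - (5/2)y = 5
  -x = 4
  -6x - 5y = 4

no solution

Row-reduce:
R1 ← R1 / (-7/2).
R2 ← R2 + 1·R1.
R3 ← R3 + 6·R1.
R2 ← R2 / (5/7).
R1 ← R1 − 5/7·R2.
R3 ← R3 + 5/7·R2.
Row 3 reduces to 0 = -2, a contradiction. The system is inconsistent.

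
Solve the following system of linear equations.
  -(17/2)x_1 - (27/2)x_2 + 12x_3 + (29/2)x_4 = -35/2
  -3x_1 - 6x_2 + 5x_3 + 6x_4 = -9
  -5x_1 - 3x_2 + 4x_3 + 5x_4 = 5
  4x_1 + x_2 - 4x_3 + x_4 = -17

Row-reduce:
R1 ← R1 / (-17/2).
R2 ← R2 + 3·R1.
R3 ← R3 + 5·R1.
R4 ← R4 − 4·R1.
R2 ← R2 / (-21/17).
R1 ← R1 − 27/17·R2.
R3 ← R3 − 84/17·R2.
R4 ← R4 + 91/17·R2.
Swap R3 and R4.
R3 ← R3 / (-5/3).
R1 ← R1 + 3/7·R3.
R2 ← R2 + 13/21·R3.
Row 4 reduces to 0 = 4, a contradiction. The system is inconsistent.

no solution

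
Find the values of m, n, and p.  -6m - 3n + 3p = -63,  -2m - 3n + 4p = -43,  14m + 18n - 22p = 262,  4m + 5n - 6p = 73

Row-reduce the augmented matrix:
R1 ← R1 / (-6).
R2 ← R2 + 2·R1.
R3 ← R3 − 14·R1.
R4 ← R4 − 4·R1.
R2 ← R2 / (-2).
R1 ← R1 − 1/2·R2.
R3 ← R3 − 11·R2.
R4 ← R4 − 3·R2.
R3 ← R3 / (3/2).
R1 ← R1 − 1/4·R3.
R2 ← R2 + 3/2·R3.
R4 ← R4 − 1/2·R3.
R4 reduces to 0 = 0, so the extra equation is consistent.
Reading off the reduced rows gives m = 6, n = 5, p = -4.

m = 6, n = 5, p = -4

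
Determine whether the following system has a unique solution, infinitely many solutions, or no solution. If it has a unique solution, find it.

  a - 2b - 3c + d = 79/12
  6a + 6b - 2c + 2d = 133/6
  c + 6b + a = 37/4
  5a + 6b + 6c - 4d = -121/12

a = 1/4, b = 2, c = -3, d = 4/3

Row-reduce the augmented matrix:
R2 ← R2 − 6·R1.
R3 ← R3 − 1·R1.
R4 ← R4 − 5·R1.
R2 ← R2 / (18).
R1 ← R1 + 2·R2.
R3 ← R3 − 8·R2.
R4 ← R4 − 16·R2.
R3 ← R3 / (-28/9).
R1 ← R1 + 11/9·R3.
R2 ← R2 − 8/9·R3.
R4 ← R4 − 61/9·R3.
R4 ← R4 / (-15/4).
R1 ← R1 − 1/4·R4.
R3 ← R3 + 1/4·R4.
Reading off the reduced rows gives a = 1/4, b = 2, c = -3, d = 4/3.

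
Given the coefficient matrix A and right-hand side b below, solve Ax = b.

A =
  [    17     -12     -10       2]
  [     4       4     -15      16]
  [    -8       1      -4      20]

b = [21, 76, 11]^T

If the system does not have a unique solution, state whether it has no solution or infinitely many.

infinitely many solutions

Row-reduce:
R1 ← R1 / (17).
R2 ← R2 − 4·R1.
R3 ← R3 + 8·R1.
R2 ← R2 / (116/17).
R1 ← R1 + 12/17·R2.
R3 ← R3 + 79/17·R2.
R3 ← R3 / (-2009/116).
R1 ← R1 + 55/29·R3.
R2 ← R2 + 215/116·R3.
Rank is 3 with 4 unknowns, leaving x_4 free.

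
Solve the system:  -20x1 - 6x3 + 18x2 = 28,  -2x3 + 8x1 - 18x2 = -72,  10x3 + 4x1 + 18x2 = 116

infinitely many solutions

Row-reduce:
R1 ← R1 / (-20).
R2 ← R2 − 8·R1.
R3 ← R3 − 4·R1.
R2 ← R2 / (-54/5).
R1 ← R1 + 9/10·R2.
R3 ← R3 − 108/5·R2.
Rank is 2 with 3 unknowns, leaving x3 free.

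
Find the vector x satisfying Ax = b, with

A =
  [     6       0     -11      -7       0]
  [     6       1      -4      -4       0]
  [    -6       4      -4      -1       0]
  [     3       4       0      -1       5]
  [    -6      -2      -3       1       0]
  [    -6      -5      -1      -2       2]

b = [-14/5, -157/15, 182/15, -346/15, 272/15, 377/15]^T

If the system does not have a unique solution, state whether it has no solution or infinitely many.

Row-reduce the augmented matrix:
R1 ← R1 / (6).
R2 ← R2 − 6·R1.
R3 ← R3 + 6·R1.
R4 ← R4 − 3·R1.
R5 ← R5 + 6·R1.
R6 ← R6 + 6·R1.
R3 ← R3 − 4·R2.
R4 ← R4 − 4·R2.
R5 ← R5 + 2·R2.
R6 ← R6 + 5·R2.
R3 ← R3 / (-43).
R1 ← R1 + 11/6·R3.
R2 ← R2 − 7·R3.
R4 ← R4 + 45/2·R3.
R6 ← R6 − 23·R3.
R4 ← R4 / (83/86).
R1 ← R1 + 27/86·R4.
R2 ← R2 + 11/43·R4.
R3 ← R3 − 20/43·R4.
R6 ← R6 + 202/43·R4.
Swap R5 and R6.
R5 ← R5 / (2186/83).
R1 ← R1 − 135/83·R5.
R2 ← R2 − 110/83·R5.
R3 ← R3 + 200/83·R5.
R4 ← R4 − 430/83·R5.
R6 reduces to 0 = 0, so the extra equation is consistent.
Reading off the reduced rows gives x_1 = -14/5, x_2 = -5/3, x_3 = 0, x_4 = -2, x_5 = -2.

x_1 = -14/5, x_2 = -5/3, x_3 = 0, x_4 = -2, x_5 = -2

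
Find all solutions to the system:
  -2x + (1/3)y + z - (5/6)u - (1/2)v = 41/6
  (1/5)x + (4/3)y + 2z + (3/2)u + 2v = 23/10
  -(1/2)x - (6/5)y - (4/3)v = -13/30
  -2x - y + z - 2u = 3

infinitely many solutions

Row-reduce:
R1 ← R1 / (-2).
R2 ← R2 − 1/5·R1.
R3 ← R3 + 1/2·R1.
R4 ← R4 + 2·R1.
R2 ← R2 / (41/30).
R1 ← R1 + 1/6·R2.
R3 ← R3 + 77/60·R2.
R4 ← R4 + 4/3·R2.
R3 ← R3 / (353/205).
R1 ← R1 + 10/41·R3.
R2 ← R2 − 63/41·R3.
R4 ← R4 − 84/41·R3.
R4 ← R4 / (-3421/2118).
R1 ← R1 − 285/353·R4.
R2 ← R2 + 475/1412·R4.
R3 ← R3 − 3785/4236·R4.
Rank is 4 with 5 unknowns, leaving v free.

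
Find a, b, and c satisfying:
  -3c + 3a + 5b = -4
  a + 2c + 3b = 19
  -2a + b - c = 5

Row-reduce the augmented matrix:
R1 ← R1 / (3).
R2 ← R2 − 1·R1.
R3 ← R3 + 2·R1.
R2 ← R2 / (4/3).
R1 ← R1 − 5/3·R2.
R3 ← R3 − 13/3·R2.
R3 ← R3 / (-51/4).
R1 ← R1 + 19/4·R3.
R2 ← R2 − 9/4·R3.
Reading off the reduced rows gives a = -3, b = 4, c = 5.

a = -3, b = 4, c = 5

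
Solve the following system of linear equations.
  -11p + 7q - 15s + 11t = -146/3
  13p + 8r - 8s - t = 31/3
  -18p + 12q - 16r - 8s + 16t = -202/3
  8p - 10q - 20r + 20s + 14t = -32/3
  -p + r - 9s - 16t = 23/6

Row-reduce the augmented matrix:
R1 ← R1 / (-11).
R2 ← R2 − 13·R1.
R3 ← R3 + 18·R1.
R4 ← R4 − 8·R1.
R5 ← R5 + 1·R1.
R2 ← R2 / (91/11).
R1 ← R1 + 7/11·R2.
R3 ← R3 − 6/11·R2.
R4 ← R4 + 54/11·R2.
R5 ← R5 + 7/11·R2.
R3 ← R3 / (-1504/91).
R1 ← R1 − 8/13·R3.
R2 ← R2 − 88/91·R3.
R4 ← R4 + 1388/91·R3.
R5 ← R5 − 21/13·R3.
R4 ← R4 / (-2163/94).
R1 ← R1 − 3/47·R4.
R2 ← R2 + 96/47·R4.
R3 ← R3 + 415/376·R4.
R5 ← R5 + 2945/376·R4.
R5 ← R5 / (-234805/8652).
R1 ← R1 + 67/721·R5.
R2 ← R2 + 2201/1442·R5.
R3 ← R3 + 11693/8652·R5.
R4 ← R4 + 5959/4326·R5.
Reading off the reduced rows gives p = 1, q = 1, r = 3/2, s = 2, t = -4/3.

p = 1, q = 1, r = 3/2, s = 2, t = -4/3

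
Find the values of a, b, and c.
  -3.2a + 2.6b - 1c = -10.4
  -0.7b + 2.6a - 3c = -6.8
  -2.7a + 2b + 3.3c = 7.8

Row-reduce the augmented matrix:
R1 ← R1 / (-16/5).
R2 ← R2 − 13/5·R1.
R3 ← R3 + 27/10·R1.
R2 ← R2 / (113/80).
R1 ← R1 + 13/16·R2.
R3 ← R3 + 31/160·R2.
R3 ← R3 / (8183/2260).
R1 ← R1 + 425/226·R3.
R2 ← R2 + 305/113·R3.
Reading off the reduced rows gives a = 2, b = 0, c = 4.

a = 2, b = 0, c = 4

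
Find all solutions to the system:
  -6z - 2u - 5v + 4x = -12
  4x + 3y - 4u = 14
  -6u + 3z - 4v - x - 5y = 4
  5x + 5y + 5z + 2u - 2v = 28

infinitely many solutions

Row-reduce:
R1 ← R1 / (4).
R2 ← R2 − 4·R1.
R3 ← R3 + 1·R1.
R4 ← R4 − 5·R1.
R2 ← R2 / (3).
R3 ← R3 + 5·R2.
R4 ← R4 − 5·R2.
R3 ← R3 / (23/2).
R1 ← R1 + 3/2·R3.
R2 ← R2 − 2·R3.
R4 ← R4 − 5/2·R3.
R4 ← R4 / (688/69).
R1 ← R1 + 41/23·R4.
R2 ← R2 − 24/23·R4.
R3 ← R3 + 59/69·R4.
Rank is 4 with 5 unknowns, leaving v free.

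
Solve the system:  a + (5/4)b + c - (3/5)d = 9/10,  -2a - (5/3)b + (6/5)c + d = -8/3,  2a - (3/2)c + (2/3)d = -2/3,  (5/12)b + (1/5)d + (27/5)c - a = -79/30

Row-reduce:
R2 ← R2 + 2·R1.
R3 ← R3 − 2·R1.
R4 ← R4 + 1·R1.
R2 ← R2 / (5/6).
R1 ← R1 − 5/4·R2.
R3 ← R3 + 5/2·R2.
R4 ← R4 − 5/3·R2.
R3 ← R3 / (61/10).
R1 ← R1 + 19/5·R3.
R2 ← R2 − 96/25·R3.
Rank is 3 with 4 unknowns, leaving d free.

infinitely many solutions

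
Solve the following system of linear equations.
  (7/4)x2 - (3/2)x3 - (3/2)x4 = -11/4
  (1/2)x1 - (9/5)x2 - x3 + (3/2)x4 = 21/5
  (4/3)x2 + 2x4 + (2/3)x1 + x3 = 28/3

infinitely many solutions

Row-reduce:
Swap R1 and R2.
R1 ← R1 / (1/2).
R3 ← R3 − 2/3·R1.
R2 ← R2 / (7/4).
R1 ← R1 + 18/5·R2.
R3 ← R3 − 56/15·R2.
R3 ← R3 / (83/15).
R1 ← R1 + 178/35·R3.
R2 ← R2 + 6/7·R3.
Rank is 3 with 4 unknowns, leaving x4 free.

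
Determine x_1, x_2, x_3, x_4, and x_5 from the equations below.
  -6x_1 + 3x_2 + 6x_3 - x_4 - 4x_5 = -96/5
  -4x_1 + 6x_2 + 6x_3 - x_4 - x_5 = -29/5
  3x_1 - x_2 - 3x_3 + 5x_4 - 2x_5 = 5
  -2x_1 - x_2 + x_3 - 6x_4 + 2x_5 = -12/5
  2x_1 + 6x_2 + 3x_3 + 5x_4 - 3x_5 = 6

Row-reduce the augmented matrix:
R1 ← R1 / (-6).
R2 ← R2 + 4·R1.
R3 ← R3 − 3·R1.
R4 ← R4 + 2·R1.
R5 ← R5 − 2·R1.
R2 ← R2 / (4).
R1 ← R1 + 1/2·R2.
R3 ← R3 − 1/2·R2.
R4 ← R4 + 2·R2.
R5 ← R5 − 7·R2.
R3 ← R3 / (-1/4).
R1 ← R1 + 3/4·R3.
R2 ← R2 − 1/2·R3.
R5 ← R5 − 3/2·R3.
R4 ← R4 / (-35/6).
R1 ← R1 + 27/2·R4.
R2 ← R2 − 9·R4.
R3 ← R3 + 109/6·R4.
R5 ← R5 − 65/2·R4.
R5 ← R5 / (-65/7).
R1 ← R1 − 27/7·R5.
R2 ← R2 + 11/7·R5.
R3 ← R3 − 27/7·R5.
R4 ← R4 + 5/7·R5.
Reading off the reduced rows gives x_1 = 8/5, x_2 = 3, x_3 = -3, x_4 = -1, x_5 = 2/5.

x_1 = 8/5, x_2 = 3, x_3 = -3, x_4 = -1, x_5 = 2/5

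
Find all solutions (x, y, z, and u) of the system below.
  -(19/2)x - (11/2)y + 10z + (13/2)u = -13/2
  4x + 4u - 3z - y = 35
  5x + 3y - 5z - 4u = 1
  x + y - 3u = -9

infinitely many solutions

Row-reduce:
R1 ← R1 / (-19/2).
R2 ← R2 − 4·R1.
R3 ← R3 − 5·R1.
R4 ← R4 − 1·R1.
R2 ← R2 / (-63/19).
R1 ← R1 − 11/19·R2.
R3 ← R3 − 2/19·R2.
R4 ← R4 − 8/19·R2.
R3 ← R3 / (19/63).
R1 ← R1 + 53/63·R3.
R2 ← R2 + 23/63·R3.
R4 ← R4 − 76/63·R3.
Rank is 3 with 4 unknowns, leaving u free.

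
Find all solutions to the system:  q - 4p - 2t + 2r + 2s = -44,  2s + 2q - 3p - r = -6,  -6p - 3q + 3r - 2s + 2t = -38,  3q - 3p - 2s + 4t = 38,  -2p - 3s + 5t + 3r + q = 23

p = 4, q = 6, r = -6, s = -6, t = 5

Row-reduce the augmented matrix:
R1 ← R1 / (-4).
R2 ← R2 + 3·R1.
R3 ← R3 + 6·R1.
R4 ← R4 + 3·R1.
R5 ← R5 + 2·R1.
R2 ← R2 / (5/4).
R1 ← R1 + 1/4·R2.
R3 ← R3 + 9/2·R2.
R4 ← R4 − 9/4·R2.
R5 ← R5 − 1/2·R2.
R3 ← R3 / (-9).
R1 ← R1 + 1·R3.
R2 ← R2 + 2·R3.
R4 ← R4 − 3·R3.
R5 ← R5 − 3·R3.
R4 ← R4 / (-82/15).
R1 ← R1 + 2/45·R4.
R2 ← R2 − 10/9·R4.
R3 ← R3 − 16/45·R4.
R5 ← R5 + 79/15·R4.
R5 ← R5 / (116/41).
R1 ← R1 + 50/123·R5.
R2 ← R2 − 20/123·R5.
R3 ← R3 + 92/123·R5.
R4 ← R4 + 47/41·R5.
Reading off the reduced rows gives p = 4, q = 6, r = -6, s = -6, t = 5.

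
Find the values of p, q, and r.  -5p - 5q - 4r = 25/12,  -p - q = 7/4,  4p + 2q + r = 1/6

Row-reduce the augmented matrix:
R1 ← R1 / (-5).
R2 ← R2 + 1·R1.
R3 ← R3 − 4·R1.
Swap R2 and R3.
R2 ← R2 / (-2).
R1 ← R1 − 1·R2.
R3 ← R3 / (4/5).
R1 ← R1 + 3/10·R3.
R2 ← R2 − 11/10·R3.
Reading off the reduced rows gives p = 1, q = -11/4, r = 5/3.

p = 1, q = -11/4, r = 5/3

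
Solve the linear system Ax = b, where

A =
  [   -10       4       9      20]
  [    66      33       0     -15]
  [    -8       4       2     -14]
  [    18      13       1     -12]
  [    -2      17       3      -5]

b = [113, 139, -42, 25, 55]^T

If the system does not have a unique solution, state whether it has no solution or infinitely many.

no solution

Row-reduce:
R1 ← R1 / (-10).
R2 ← R2 − 66·R1.
R3 ← R3 + 8·R1.
R4 ← R4 − 18·R1.
R5 ← R5 + 2·R1.
R2 ← R2 / (297/5).
R1 ← R1 + 2/5·R2.
R3 ← R3 − 4/5·R2.
R4 ← R4 − 101/5·R2.
R5 ← R5 − 81/5·R2.
R3 ← R3 / (-6).
R1 ← R1 + 1/2·R3.
R2 ← R2 − 1·R3.
R4 ← R4 + 3·R3.
R5 ← R5 + 15·R3.
Swap R4 and R5.
R4 ← R4 / (1255/33).
R1 ← R1 − 281/198·R4.
R2 ← R2 + 326/99·R4.
R3 ← R3 − 521/99·R4.
Row 5 reduces to 0 = -1/3, a contradiction. The system is inconsistent.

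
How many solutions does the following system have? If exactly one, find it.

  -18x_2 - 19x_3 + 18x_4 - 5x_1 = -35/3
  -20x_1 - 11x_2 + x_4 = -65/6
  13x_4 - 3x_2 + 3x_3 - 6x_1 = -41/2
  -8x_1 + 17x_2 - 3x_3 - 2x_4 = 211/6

Row-reduce the augmented matrix:
R1 ← R1 / (-5).
R2 ← R2 + 20·R1.
R3 ← R3 + 6·R1.
R4 ← R4 + 8·R1.
R2 ← R2 / (61).
R1 ← R1 − 18/5·R2.
R3 ← R3 − 93/5·R2.
R4 ← R4 − 229/5·R2.
R3 ← R3 / (801/305).
R1 ← R1 + 209/305·R3.
R2 ← R2 − 76/61·R3.
R4 ← R4 + 9047/305·R3.
R4 ← R4 / (136085/801).
R1 ← R1 − 3200/801·R4.
R2 ← R2 + 5891/801·R4.
R3 ← R3 − 3980/801·R4.
Reading off the reduced rows gives x_1 = -1/3, x_2 = 3/2, x_3 = -5/3, x_4 = -1.

x_1 = -1/3, x_2 = 3/2, x_3 = -5/3, x_4 = -1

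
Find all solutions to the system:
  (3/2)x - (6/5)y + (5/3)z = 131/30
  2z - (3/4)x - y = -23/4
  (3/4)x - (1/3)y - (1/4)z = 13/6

x = 5, y = 4, z = 1

Row-reduce the augmented matrix:
R1 ← R1 / (3/2).
R2 ← R2 + 3/4·R1.
R3 ← R3 − 3/4·R1.
R2 ← R2 / (-8/5).
R1 ← R1 + 4/5·R2.
R3 ← R3 − 4/15·R2.
R3 ← R3 / (-11/18).
R1 ← R1 + 11/36·R3.
R2 ← R2 + 85/48·R3.
Reading off the reduced rows gives x = 5, y = 4, z = 1.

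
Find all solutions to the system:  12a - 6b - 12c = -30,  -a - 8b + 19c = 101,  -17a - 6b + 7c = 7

Row-reduce the augmented matrix:
R1 ← R1 / (12).
R2 ← R2 + 1·R1.
R3 ← R3 + 17·R1.
R2 ← R2 / (-17/2).
R1 ← R1 + 1/2·R2.
R3 ← R3 + 29/2·R2.
R3 ← R3 / (-692/17).
R1 ← R1 + 35/17·R3.
R2 ← R2 + 36/17·R3.
Reading off the reduced rows gives a = 2, b = -1, c = 5.

a = 2, b = -1, c = 5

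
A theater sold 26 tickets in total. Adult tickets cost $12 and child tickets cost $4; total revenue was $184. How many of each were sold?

Let a = adult tickets, c = child tickets.
  a + c = 26
  12a + 4c = 184
From equation 1: a = 26 − c.
Substitute into equation 2 and solve: c = 16.
Then a = 10.

adult tickets: 10, child tickets: 16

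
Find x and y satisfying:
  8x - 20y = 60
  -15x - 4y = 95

Row-reduce the augmented matrix:
R1 ← R1 / (8).
R2 ← R2 + 15·R1.
R2 ← R2 / (-83/2).
R1 ← R1 + 5/2·R2.
Reading off the reduced rows gives x = -5, y = -5.

x = -5, y = -5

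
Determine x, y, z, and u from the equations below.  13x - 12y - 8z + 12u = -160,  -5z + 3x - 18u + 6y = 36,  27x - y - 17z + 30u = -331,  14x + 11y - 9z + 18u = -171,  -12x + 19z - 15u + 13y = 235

Row-reduce the augmented matrix:
R1 ← R1 / (13).
R2 ← R2 − 3·R1.
R3 ← R3 − 27·R1.
R4 ← R4 − 14·R1.
R5 ← R5 + 12·R1.
R2 ← R2 / (114/13).
R1 ← R1 + 12/13·R2.
R3 ← R3 − 311/13·R2.
R4 ← R4 − 311/13·R2.
R5 ← R5 − 25/13·R2.
R3 ← R3 / (937/114).
R1 ← R1 + 18/19·R3.
R2 ← R2 + 41/114·R3.
R4 ← R4 − 937/114·R3.
R5 ← R5 − 1403/114·R3.
Swap R4 and R5.
R4 ← R4 / (-86025/937).
R1 ← R1 − 5484/937·R4.
R2 ← R2 − 312/937·R4.
R3 ← R3 − 7038/937·R4.
R5 reduces to 0 = 0, so the extra equation is consistent.
Reading off the reduced rows gives x = -4, y = 1, z = 6, u = -4.

x = -4, y = 1, z = 6, u = -4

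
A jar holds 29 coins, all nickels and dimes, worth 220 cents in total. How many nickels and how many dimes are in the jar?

nickels: 14, dimes: 15

Let n = nickels, d = dimes.
  n + d = 29
  5n + 10d = 220
From equation 1: n = 29 − d.
Substitute into equation 2 and solve: d = 15.
Then n = 14.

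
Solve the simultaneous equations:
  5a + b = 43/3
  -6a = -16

Row-reduce the augmented matrix:
R1 ← R1 / (5).
R2 ← R2 + 6·R1.
R2 ← R2 / (6/5).
R1 ← R1 − 1/5·R2.
Reading off the reduced rows gives a = 8/3, b = 1.

a = 8/3, b = 1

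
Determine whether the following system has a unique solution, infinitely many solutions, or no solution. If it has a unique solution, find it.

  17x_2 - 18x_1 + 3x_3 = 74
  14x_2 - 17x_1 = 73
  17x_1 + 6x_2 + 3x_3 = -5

x_1 = -1, x_2 = 4, x_3 = -4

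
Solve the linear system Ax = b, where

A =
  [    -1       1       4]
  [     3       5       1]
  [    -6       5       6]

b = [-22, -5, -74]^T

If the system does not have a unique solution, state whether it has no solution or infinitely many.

x_1 = 6, x_2 = -4, x_3 = -3

Row-reduce the augmented matrix:
R1 ← R1 / (-1).
R2 ← R2 − 3·R1.
R3 ← R3 + 6·R1.
R2 ← R2 / (8).
R1 ← R1 + 1·R2.
R3 ← R3 + 1·R2.
R3 ← R3 / (-131/8).
R1 ← R1 + 19/8·R3.
R2 ← R2 − 13/8·R3.
Reading off the reduced rows gives x_1 = 6, x_2 = -4, x_3 = -3.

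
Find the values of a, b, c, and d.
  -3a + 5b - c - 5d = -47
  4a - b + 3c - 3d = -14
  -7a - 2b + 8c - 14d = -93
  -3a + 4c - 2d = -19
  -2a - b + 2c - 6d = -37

a = 1, b = -3, c = -1, d = 6

Row-reduce the augmented matrix:
R1 ← R1 / (-3).
R2 ← R2 − 4·R1.
R3 ← R3 + 7·R1.
R4 ← R4 + 3·R1.
R5 ← R5 + 2·R1.
R2 ← R2 / (17/3).
R1 ← R1 + 5/3·R2.
R3 ← R3 + 41/3·R2.
R4 ← R4 + 5·R2.
R5 ← R5 + 13/3·R2.
R3 ← R3 / (244/17).
R1 ← R1 − 14/17·R3.
R2 ← R2 − 5/17·R3.
R4 ← R4 − 110/17·R3.
R5 ← R5 − 67/17·R3.
R4 ← R4 / (368/61).
R1 ← R1 − 18/61·R4.
R2 ← R2 + 72/61·R4.
R3 ← R3 + 109/61·R4.
R5 ← R5 + 184/61·R4.
R5 reduces to 0 = 0, so the extra equation is consistent.
Reading off the reduced rows gives a = 1, b = -3, c = -1, d = 6.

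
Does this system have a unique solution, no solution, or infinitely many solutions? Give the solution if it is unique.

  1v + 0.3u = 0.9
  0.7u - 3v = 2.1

u = 3, v = 0

From equation 1: v = 9/10 − 3/10·u.
Substitute into equation 2 and solve: u = 3.
Then v = 0.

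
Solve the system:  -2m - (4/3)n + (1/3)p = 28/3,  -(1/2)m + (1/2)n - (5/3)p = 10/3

Row-reduce:
R1 ← R1 / (-2).
R2 ← R2 + 1/2·R1.
R2 ← R2 / (5/6).
R1 ← R1 − 2/3·R2.
Rank is 2 with 3 unknowns, leaving p free.

infinitely many solutions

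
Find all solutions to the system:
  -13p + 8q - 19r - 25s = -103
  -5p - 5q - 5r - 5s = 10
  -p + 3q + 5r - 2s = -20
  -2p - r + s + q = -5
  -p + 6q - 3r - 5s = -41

Row-reduce the augmented matrix:
R1 ← R1 / (-13).
R2 ← R2 + 5·R1.
R3 ← R3 + 1·R1.
R4 ← R4 + 2·R1.
R5 ← R5 + 1·R1.
R2 ← R2 / (-105/13).
R1 ← R1 + 8/13·R2.
R3 ← R3 − 31/13·R2.
R4 ← R4 + 3/13·R2.
R5 ← R5 − 70/13·R2.
R3 ← R3 / (50/7).
R1 ← R1 − 9/7·R3.
R2 ← R2 + 2/7·R3.
R4 ← R4 − 13/7·R3.
R4 ← R4 / (219/50).
R1 ← R1 − 67/50·R4.
R2 ← R2 + 13/25·R4.
R3 ← R3 − 9/50·R4.
R5 reduces to 0 = 0, so the extra equation is consistent.
Reading off the reduced rows gives p = 1, q = -5, r = 0, s = 2.

p = 1, q = -5, r = 0, s = 2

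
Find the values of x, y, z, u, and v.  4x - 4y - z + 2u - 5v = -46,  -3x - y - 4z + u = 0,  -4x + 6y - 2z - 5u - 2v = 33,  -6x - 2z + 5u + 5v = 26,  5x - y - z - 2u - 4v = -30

x = -3, y = 4, z = 1, u = -1, v = 3

Row-reduce the augmented matrix:
R1 ← R1 / (4).
R2 ← R2 + 3·R1.
R3 ← R3 + 4·R1.
R4 ← R4 + 6·R1.
R5 ← R5 − 5·R1.
R2 ← R2 / (-4).
R1 ← R1 + 1·R2.
R3 ← R3 − 2·R2.
R4 ← R4 + 6·R2.
R5 ← R5 − 4·R2.
R3 ← R3 / (-43/8).
R1 ← R1 − 15/16·R3.
R2 ← R2 − 19/16·R3.
R4 ← R4 − 29/8·R3.
R5 ← R5 + 9/2·R3.
R4 ← R4 / (132/43).
R1 ← R1 + 37/86·R4.
R2 ← R2 + 87/86·R4.
R3 ← R3 − 14/43·R4.
R5 ← R5 + 23/43·R4.
R5 ← R5 / (239/44).
R1 ← R1 + 199/88·R5.
R2 ← R2 + 173/88·R5.
R3 ← R3 − 43/22·R5.
R4 ← R4 + 41/44·R5.
Reading off the reduced rows gives x = -3, y = 4, z = 1, u = -1, v = 3.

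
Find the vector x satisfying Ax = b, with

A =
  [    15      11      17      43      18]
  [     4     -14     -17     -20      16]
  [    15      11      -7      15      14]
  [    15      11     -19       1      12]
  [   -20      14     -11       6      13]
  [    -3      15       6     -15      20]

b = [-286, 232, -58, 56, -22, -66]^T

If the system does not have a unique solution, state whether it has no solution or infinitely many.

x_1 = 0, x_2 = -5, x_3 = -6, x_4 = -3, x_5 = 0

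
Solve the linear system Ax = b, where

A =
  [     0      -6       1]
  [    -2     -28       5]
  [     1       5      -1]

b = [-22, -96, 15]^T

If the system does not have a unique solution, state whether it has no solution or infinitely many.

infinitely many solutions

Row-reduce:
Swap R1 and R2.
R1 ← R1 / (-2).
R3 ← R3 − 1·R1.
R2 ← R2 / (-6).
R1 ← R1 − 14·R2.
R3 ← R3 + 9·R2.
Rank is 2 with 3 unknowns, leaving x_3 free.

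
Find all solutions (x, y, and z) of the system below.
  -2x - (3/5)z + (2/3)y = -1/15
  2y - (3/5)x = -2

infinitely many solutions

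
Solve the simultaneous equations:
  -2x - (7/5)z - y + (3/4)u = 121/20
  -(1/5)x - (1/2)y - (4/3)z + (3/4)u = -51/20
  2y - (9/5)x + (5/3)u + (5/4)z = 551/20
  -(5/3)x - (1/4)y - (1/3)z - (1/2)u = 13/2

Row-reduce the augmented matrix:
R1 ← R1 / (-2).
R2 ← R2 + 1/5·R1.
R3 ← R3 + 9/5·R1.
R4 ← R4 + 5/3·R1.
R2 ← R2 / (-2/5).
R1 ← R1 − 1/2·R2.
R3 ← R3 − 29/10·R2.
R4 ← R4 − 7/12·R2.
R3 ← R3 / (-737/120).
R1 ← R1 + 19/24·R3.
R2 ← R2 − 179/60·R3.
R4 ← R4 + 653/720·R3.
R4 ← R4 / (-214321/212256).
R1 ← R1 + 10255/35376·R4.
R2 ← R2 − 20719/17688·R4.
R3 ← R3 + 2825/2948·R4.
Reading off the reduced rows gives x = -6, y = 4, z = 3, u = 3.

x = -6, y = 4, z = 3, u = 3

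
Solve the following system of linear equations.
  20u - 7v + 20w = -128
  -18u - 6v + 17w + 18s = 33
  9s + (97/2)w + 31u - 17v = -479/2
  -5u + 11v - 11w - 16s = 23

infinitely many solutions

Row-reduce:
R1 ← R1 / (20).
R2 ← R2 + 18·R1.
R3 ← R3 − 31·R1.
R4 ← R4 + 5·R1.
R2 ← R2 / (-123/10).
R1 ← R1 + 7/20·R2.
R3 ← R3 + 123/20·R2.
R4 ← R4 − 37/4·R2.
Swap R3 and R4.
R3 ← R3 / (4999/246).
R1 ← R1 − 1/246·R3.
R2 ← R2 + 350/123·R3.
Rank is 3 with 4 unknowns, leaving s free.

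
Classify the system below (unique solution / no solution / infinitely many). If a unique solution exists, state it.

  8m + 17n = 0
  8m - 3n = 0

m = 0, n = 0

Row-reduce the augmented matrix:
R1 ← R1 / (8).
R2 ← R2 − 8·R1.
R2 ← R2 / (-20).
R1 ← R1 − 17/8·R2.
Reading off the reduced rows gives m = 0, n = 0.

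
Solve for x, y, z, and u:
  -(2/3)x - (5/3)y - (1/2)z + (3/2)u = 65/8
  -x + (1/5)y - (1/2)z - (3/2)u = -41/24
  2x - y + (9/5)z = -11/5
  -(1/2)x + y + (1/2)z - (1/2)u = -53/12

x = -1/4, y = -5/2, z = -7/3, u = 7/4

Row-reduce the augmented matrix:
R1 ← R1 / (-2/3).
R2 ← R2 + 1·R1.
R3 ← R3 − 2·R1.
R4 ← R4 + 1/2·R1.
R2 ← R2 / (27/10).
R1 ← R1 − 5/2·R2.
R3 ← R3 + 6·R2.
R4 ← R4 − 9/4·R2.
R3 ← R3 / (77/90).
R1 ← R1 − 14/27·R3.
R2 ← R2 − 5/54·R3.
R4 ← R4 − 2/3·R3.
R4 ← R4 / (691/154).
R1 ← R1 − 39/11·R4.
R2 ← R2 + 75/77·R4.
R3 ← R3 + 345/77·R4.
Reading off the reduced rows gives x = -1/4, y = -5/2, z = -7/3, u = 7/4.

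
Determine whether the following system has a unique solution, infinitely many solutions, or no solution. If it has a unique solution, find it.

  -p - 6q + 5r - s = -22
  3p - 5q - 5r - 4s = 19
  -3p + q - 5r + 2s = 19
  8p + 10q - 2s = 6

Row-reduce:
R1 ← R1 / (-1).
R2 ← R2 − 3·R1.
R3 ← R3 + 3·R1.
R4 ← R4 − 8·R1.
R2 ← R2 / (-23).
R1 ← R1 − 6·R2.
R3 ← R3 − 19·R2.
R4 ← R4 + 38·R2.
R3 ← R3 / (-270/23).
R1 ← R1 + 55/23·R3.
R2 ← R2 + 10/23·R3.
R4 ← R4 − 540/23·R3.
Rank is 3 with 4 unknowns, leaving s free.

infinitely many solutions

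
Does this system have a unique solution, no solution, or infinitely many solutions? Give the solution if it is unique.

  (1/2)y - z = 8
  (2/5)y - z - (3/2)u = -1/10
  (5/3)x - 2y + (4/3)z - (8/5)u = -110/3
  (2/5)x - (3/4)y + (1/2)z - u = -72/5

x = -6, y = 6, z = -5, u = 5

Row-reduce the augmented matrix:
Swap R1 and R3.
R1 ← R1 / (5/3).
R4 ← R4 − 2/5·R1.
R2 ← R2 / (2/5).
R1 ← R1 + 6/5·R2.
R3 ← R3 − 1/2·R2.
R4 ← R4 + 27/100·R2.
R3 ← R3 / (1/4).
R1 ← R1 + 11/5·R3.
R2 ← R2 + 5/2·R3.
R4 ← R4 + 99/200·R3.
R4 ← R4 / (521/250).
R1 ← R1 − 276/25·R4.
R2 ← R2 − 15·R4.
R3 ← R3 − 15/2·R4.
Reading off the reduced rows gives x = -6, y = 6, z = -5, u = 5.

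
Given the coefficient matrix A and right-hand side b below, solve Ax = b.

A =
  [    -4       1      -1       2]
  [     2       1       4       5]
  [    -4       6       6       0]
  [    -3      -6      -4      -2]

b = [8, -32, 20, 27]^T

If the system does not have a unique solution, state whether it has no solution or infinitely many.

x_1 = -5, x_2 = -1, x_3 = 1, x_4 = -5

Row-reduce the augmented matrix:
R1 ← R1 / (-4).
R2 ← R2 − 2·R1.
R3 ← R3 + 4·R1.
R4 ← R4 + 3·R1.
R2 ← R2 / (3/2).
R1 ← R1 + 1/4·R2.
R3 ← R3 − 5·R2.
R4 ← R4 + 27/4·R2.
R3 ← R3 / (-14/3).
R1 ← R1 − 5/6·R3.
R2 ← R2 − 7/3·R3.
R4 ← R4 − 25/2·R3.
R4 ← R4 / (-248/7).
R1 ← R1 + 24/7·R4.
R2 ← R2 + 7·R4.
R3 ← R3 − 33/7·R4.
Reading off the reduced rows gives x_1 = -5, x_2 = -1, x_3 = 1, x_4 = -5.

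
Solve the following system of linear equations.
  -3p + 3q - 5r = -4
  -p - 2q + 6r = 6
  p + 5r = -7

p = -2, q = -5, r = -1

Row-reduce the augmented matrix:
R1 ← R1 / (-3).
R2 ← R2 + 1·R1.
R3 ← R3 − 1·R1.
R2 ← R2 / (-3).
R1 ← R1 + 1·R2.
R3 ← R3 − 1·R2.
R3 ← R3 / (53/9).
R1 ← R1 + 8/9·R3.
R2 ← R2 + 23/9·R3.
Reading off the reduced rows gives p = -2, q = -5, r = -1.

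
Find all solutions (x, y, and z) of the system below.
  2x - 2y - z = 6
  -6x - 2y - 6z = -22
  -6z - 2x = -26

Row-reduce the augmented matrix:
R1 ← R1 / (2).
R2 ← R2 + 6·R1.
R3 ← R3 + 2·R1.
R2 ← R2 / (-8).
R1 ← R1 + 1·R2.
R3 ← R3 + 2·R2.
R3 ← R3 / (-19/4).
R1 ← R1 − 5/8·R3.
R2 ← R2 − 9/8·R3.
Reading off the reduced rows gives x = 1, y = -4, z = 4.

x = 1, y = -4, z = 4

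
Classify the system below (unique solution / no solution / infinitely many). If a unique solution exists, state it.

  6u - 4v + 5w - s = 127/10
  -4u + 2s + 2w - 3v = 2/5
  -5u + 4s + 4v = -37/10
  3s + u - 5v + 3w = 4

u = 1/2, v = 1/5, w = 2, s = -1/2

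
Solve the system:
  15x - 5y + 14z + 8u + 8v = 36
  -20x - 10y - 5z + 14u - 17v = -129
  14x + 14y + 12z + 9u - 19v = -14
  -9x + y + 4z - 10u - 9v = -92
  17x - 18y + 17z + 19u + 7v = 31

Row-reduce the augmented matrix:
R1 ← R1 / (15).
R2 ← R2 + 20·R1.
R3 ← R3 − 14·R1.
R4 ← R4 + 9·R1.
R5 ← R5 − 17·R1.
R2 ← R2 / (-50/3).
R1 ← R1 + 1/3·R2.
R3 ← R3 − 56/3·R2.
R4 ← R4 + 2·R2.
R5 ← R5 + 37/3·R2.
R3 ← R3 / (356/25).
R1 ← R1 − 33/50·R3.
R2 ← R2 + 41/50·R3.
R4 ← R4 − 269/25·R3.
R5 ← R5 + 449/50·R3.
R4 ← R4 / (-10749/356).
R1 ← R1 + 4669/3560·R4.
R2 ← R2 − 709/3560·R4.
R3 ← R3 − 729/356·R4.
R5 ← R5 − 7169/712·R4.
R5 ← R5 / (-80505/7166).
R1 ← R1 − 45267/35830·R5.
R2 ← R2 + 50447/35830·R5.
R3 ← R3 + 3118/3583·R5.
R4 ← R4 + 2601/3583·R5.
Reading off the reduced rows gives x = 6, y = 0, z = -5, u = 0, v = 2.

x = 6, y = 0, z = -5, u = 0, v = 2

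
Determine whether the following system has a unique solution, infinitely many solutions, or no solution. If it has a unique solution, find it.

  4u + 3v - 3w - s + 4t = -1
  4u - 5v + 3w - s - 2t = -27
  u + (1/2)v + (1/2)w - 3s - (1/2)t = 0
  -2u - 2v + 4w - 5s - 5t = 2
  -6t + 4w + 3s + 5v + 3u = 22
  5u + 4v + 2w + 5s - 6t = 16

Row-reduce:
R1 ← R1 / (4).
R2 ← R2 − 4·R1.
R3 ← R3 − 1·R1.
R4 ← R4 + 2·R1.
R5 ← R5 − 3·R1.
R6 ← R6 − 5·R1.
R2 ← R2 / (-8).
R1 ← R1 − 3/4·R2.
R3 ← R3 + 1/4·R2.
R4 ← R4 + 1/2·R2.
R5 ← R5 − 11/4·R2.
R6 ← R6 − 1/4·R2.
R3 ← R3 / (17/16).
R1 ← R1 + 3/16·R3.
R2 ← R2 + 3/4·R3.
R4 ← R4 − 17/8·R3.
R5 ← R5 − 133/16·R3.
R6 ← R6 − 95/16·R3.
Swap R4 and R5.
R4 ← R4 / (859/34).
R1 ← R1 + 25/34·R4.
R2 ← R2 + 33/17·R4.
R3 ← R3 + 44/17·R4.
R6 ← R6 − 735/34·R4.
Swap R5 and R6.
R5 ← R5 / (-2726/859).
R1 ← R1 − 157/859·R5.
R2 ← R2 + 204/859·R5.
R3 ← R3 + 1131/859·R5.
R4 ← R4 + 27/859·R5.
Row 6 reduces to 0 = 1, a contradiction. The system is inconsistent.

no solution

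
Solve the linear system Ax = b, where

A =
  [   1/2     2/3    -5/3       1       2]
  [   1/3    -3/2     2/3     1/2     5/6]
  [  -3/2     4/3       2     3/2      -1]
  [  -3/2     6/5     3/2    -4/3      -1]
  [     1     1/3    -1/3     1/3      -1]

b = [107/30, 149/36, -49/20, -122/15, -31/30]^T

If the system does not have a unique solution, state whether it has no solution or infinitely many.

Row-reduce the augmented matrix:
R1 ← R1 / (1/2).
R2 ← R2 − 1/3·R1.
R3 ← R3 + 3/2·R1.
R4 ← R4 + 3/2·R1.
R5 ← R5 − 1·R1.
R2 ← R2 / (-35/18).
R1 ← R1 − 4/3·R2.
R3 ← R3 − 10/3·R2.
R4 ← R4 − 16/5·R2.
R5 ← R5 + 1·R2.
R3 ← R3 / (1/21).
R1 ← R1 + 74/35·R3.
R2 ← R2 + 32/35·R3.
R4 ← R4 + 201/350·R3.
R5 ← R5 − 73/35·R3.
R4 ← R4 / (3133/60).
R1 ← R1 − 189·R4.
R2 ← R2 − 81·R4.
R3 ← R3 − 177/2·R4.
R5 ← R5 + 1117/6·R4.
R5 ← R5 / (106896/15665).
R1 ← R1 + 130984/15665·R5.
R2 ← R2 + 13107/3133·R5.
R3 ← R3 + 74562/15665·R5.
R4 ← R4 − 16242/15665·R5.
Reading off the reduced rows gives x_1 = -4/3, x_2 = -3, x_3 = -2, x_4 = 5/2, x_5 = 1/5.

x_1 = -4/3, x_2 = -3, x_3 = -2, x_4 = 5/2, x_5 = 1/5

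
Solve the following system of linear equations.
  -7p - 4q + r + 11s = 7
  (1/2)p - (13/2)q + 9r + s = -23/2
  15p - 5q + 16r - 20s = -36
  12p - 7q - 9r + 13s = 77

no solution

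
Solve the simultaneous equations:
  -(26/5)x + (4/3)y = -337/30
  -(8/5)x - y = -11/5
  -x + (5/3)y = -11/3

no solution

Row-reduce:
R1 ← R1 / (-26/5).
R2 ← R2 + 8/5·R1.
R3 ← R3 + 1·R1.
R2 ← R2 / (-55/39).
R1 ← R1 + 10/39·R2.
R3 ← R3 − 55/39·R2.
Row 3 reduces to 0 = -1/4, a contradiction. The system is inconsistent.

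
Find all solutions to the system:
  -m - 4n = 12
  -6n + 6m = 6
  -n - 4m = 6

no solution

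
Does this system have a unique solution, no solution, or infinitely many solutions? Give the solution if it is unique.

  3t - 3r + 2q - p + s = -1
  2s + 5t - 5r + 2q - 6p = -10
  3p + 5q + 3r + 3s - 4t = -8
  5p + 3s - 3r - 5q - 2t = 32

Row-reduce:
R1 ← R1 / (-1).
R2 ← R2 + 6·R1.
R3 ← R3 − 3·R1.
R4 ← R4 − 5·R1.
R2 ← R2 / (-10).
R1 ← R1 + 2·R2.
R3 ← R3 − 11·R2.
R4 ← R4 − 5·R2.
R3 ← R3 / (83/10).
R1 ← R1 − 2/5·R3.
R2 ← R2 + 13/10·R3.
R4 ← R4 + 23/2·R3.
R4 ← R4 / (682/83).
R1 ← R1 + 23/83·R4.
R2 ← R2 − 54/83·R4.
R3 ← R3 − 16/83·R4.
Rank is 4 with 5 unknowns, leaving t free.

infinitely many solutions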